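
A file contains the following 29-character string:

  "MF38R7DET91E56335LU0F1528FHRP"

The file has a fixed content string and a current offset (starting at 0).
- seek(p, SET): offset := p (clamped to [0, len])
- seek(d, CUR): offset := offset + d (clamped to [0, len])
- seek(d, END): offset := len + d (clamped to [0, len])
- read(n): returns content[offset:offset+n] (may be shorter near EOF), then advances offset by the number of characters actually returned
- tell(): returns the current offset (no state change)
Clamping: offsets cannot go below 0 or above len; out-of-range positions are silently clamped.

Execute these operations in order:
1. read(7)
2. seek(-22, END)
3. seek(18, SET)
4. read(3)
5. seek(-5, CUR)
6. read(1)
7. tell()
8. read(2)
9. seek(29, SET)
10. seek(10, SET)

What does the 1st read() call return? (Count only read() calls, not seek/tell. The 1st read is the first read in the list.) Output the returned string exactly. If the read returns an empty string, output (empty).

Answer: MF38R7D

Derivation:
After 1 (read(7)): returned 'MF38R7D', offset=7
After 2 (seek(-22, END)): offset=7
After 3 (seek(18, SET)): offset=18
After 4 (read(3)): returned 'U0F', offset=21
After 5 (seek(-5, CUR)): offset=16
After 6 (read(1)): returned '5', offset=17
After 7 (tell()): offset=17
After 8 (read(2)): returned 'LU', offset=19
After 9 (seek(29, SET)): offset=29
After 10 (seek(10, SET)): offset=10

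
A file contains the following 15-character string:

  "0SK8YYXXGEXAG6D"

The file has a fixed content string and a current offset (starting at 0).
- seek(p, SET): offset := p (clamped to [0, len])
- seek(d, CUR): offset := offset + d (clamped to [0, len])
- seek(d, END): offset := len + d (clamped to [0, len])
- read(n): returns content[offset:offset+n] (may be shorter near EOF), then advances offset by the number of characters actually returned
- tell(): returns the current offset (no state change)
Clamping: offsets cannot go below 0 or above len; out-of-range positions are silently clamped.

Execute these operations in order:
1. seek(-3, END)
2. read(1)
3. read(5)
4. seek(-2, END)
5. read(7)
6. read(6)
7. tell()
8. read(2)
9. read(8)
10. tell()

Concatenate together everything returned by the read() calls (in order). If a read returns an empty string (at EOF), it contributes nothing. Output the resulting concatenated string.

After 1 (seek(-3, END)): offset=12
After 2 (read(1)): returned 'G', offset=13
After 3 (read(5)): returned '6D', offset=15
After 4 (seek(-2, END)): offset=13
After 5 (read(7)): returned '6D', offset=15
After 6 (read(6)): returned '', offset=15
After 7 (tell()): offset=15
After 8 (read(2)): returned '', offset=15
After 9 (read(8)): returned '', offset=15
After 10 (tell()): offset=15

Answer: G6D6D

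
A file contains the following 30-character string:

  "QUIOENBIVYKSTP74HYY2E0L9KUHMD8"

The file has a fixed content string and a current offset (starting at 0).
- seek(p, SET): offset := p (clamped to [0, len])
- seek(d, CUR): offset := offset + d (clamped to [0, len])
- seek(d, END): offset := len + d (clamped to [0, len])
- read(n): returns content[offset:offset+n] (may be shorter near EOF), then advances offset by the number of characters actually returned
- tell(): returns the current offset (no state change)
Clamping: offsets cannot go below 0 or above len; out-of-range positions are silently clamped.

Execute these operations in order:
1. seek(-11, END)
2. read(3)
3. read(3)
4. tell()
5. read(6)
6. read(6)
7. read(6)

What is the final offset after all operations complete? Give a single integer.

Answer: 30

Derivation:
After 1 (seek(-11, END)): offset=19
After 2 (read(3)): returned '2E0', offset=22
After 3 (read(3)): returned 'L9K', offset=25
After 4 (tell()): offset=25
After 5 (read(6)): returned 'UHMD8', offset=30
After 6 (read(6)): returned '', offset=30
After 7 (read(6)): returned '', offset=30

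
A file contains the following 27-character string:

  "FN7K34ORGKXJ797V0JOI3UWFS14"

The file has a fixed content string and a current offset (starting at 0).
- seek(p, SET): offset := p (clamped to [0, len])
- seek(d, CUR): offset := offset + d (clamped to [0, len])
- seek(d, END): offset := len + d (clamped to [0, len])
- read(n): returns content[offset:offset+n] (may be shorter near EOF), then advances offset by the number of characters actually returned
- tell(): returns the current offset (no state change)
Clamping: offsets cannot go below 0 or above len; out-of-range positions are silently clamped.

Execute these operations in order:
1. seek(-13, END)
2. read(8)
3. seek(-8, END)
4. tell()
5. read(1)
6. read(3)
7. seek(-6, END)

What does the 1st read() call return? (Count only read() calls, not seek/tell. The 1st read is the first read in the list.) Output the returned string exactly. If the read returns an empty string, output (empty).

After 1 (seek(-13, END)): offset=14
After 2 (read(8)): returned '7V0JOI3U', offset=22
After 3 (seek(-8, END)): offset=19
After 4 (tell()): offset=19
After 5 (read(1)): returned 'I', offset=20
After 6 (read(3)): returned '3UW', offset=23
After 7 (seek(-6, END)): offset=21

Answer: 7V0JOI3U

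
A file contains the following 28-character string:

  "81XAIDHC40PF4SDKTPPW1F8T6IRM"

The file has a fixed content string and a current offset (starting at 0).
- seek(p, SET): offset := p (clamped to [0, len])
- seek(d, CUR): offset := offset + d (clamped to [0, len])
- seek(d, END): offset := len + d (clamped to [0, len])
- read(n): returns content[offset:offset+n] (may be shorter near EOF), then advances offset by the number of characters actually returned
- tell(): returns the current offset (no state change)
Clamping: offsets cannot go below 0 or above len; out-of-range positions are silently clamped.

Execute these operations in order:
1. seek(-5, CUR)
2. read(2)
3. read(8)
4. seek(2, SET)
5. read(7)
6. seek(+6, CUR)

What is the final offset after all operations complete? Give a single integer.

Answer: 15

Derivation:
After 1 (seek(-5, CUR)): offset=0
After 2 (read(2)): returned '81', offset=2
After 3 (read(8)): returned 'XAIDHC40', offset=10
After 4 (seek(2, SET)): offset=2
After 5 (read(7)): returned 'XAIDHC4', offset=9
After 6 (seek(+6, CUR)): offset=15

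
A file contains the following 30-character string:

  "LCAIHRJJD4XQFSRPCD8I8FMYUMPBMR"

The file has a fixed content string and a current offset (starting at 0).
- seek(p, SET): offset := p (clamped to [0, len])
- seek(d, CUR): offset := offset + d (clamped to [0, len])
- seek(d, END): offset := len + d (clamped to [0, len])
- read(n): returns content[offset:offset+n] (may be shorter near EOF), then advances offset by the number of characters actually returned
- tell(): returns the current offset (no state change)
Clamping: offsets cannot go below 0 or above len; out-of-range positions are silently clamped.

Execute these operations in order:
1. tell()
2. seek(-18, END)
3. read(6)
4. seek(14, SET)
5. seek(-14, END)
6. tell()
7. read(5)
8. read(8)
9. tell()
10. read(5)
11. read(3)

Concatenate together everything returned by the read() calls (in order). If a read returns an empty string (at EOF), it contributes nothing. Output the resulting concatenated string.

Answer: FSRPCDCD8I8FMYUMPBMR

Derivation:
After 1 (tell()): offset=0
After 2 (seek(-18, END)): offset=12
After 3 (read(6)): returned 'FSRPCD', offset=18
After 4 (seek(14, SET)): offset=14
After 5 (seek(-14, END)): offset=16
After 6 (tell()): offset=16
After 7 (read(5)): returned 'CD8I8', offset=21
After 8 (read(8)): returned 'FMYUMPBM', offset=29
After 9 (tell()): offset=29
After 10 (read(5)): returned 'R', offset=30
After 11 (read(3)): returned '', offset=30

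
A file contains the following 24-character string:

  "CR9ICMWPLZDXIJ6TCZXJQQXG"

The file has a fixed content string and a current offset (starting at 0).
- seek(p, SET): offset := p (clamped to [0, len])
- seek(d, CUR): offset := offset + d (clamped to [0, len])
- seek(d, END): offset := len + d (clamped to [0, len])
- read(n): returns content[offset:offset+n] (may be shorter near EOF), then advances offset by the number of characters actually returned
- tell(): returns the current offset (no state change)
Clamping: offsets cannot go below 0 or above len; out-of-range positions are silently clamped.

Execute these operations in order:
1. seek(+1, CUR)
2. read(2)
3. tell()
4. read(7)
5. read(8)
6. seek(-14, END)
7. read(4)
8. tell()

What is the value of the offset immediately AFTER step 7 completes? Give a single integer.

Answer: 14

Derivation:
After 1 (seek(+1, CUR)): offset=1
After 2 (read(2)): returned 'R9', offset=3
After 3 (tell()): offset=3
After 4 (read(7)): returned 'ICMWPLZ', offset=10
After 5 (read(8)): returned 'DXIJ6TCZ', offset=18
After 6 (seek(-14, END)): offset=10
After 7 (read(4)): returned 'DXIJ', offset=14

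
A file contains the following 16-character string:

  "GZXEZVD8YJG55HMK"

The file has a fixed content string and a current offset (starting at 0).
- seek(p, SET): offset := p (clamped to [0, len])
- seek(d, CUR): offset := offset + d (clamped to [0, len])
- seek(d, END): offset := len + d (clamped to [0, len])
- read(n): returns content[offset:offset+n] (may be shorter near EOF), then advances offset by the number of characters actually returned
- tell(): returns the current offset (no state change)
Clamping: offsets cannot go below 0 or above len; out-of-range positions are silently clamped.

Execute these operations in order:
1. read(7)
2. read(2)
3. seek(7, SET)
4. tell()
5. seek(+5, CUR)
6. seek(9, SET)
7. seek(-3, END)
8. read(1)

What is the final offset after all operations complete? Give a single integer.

After 1 (read(7)): returned 'GZXEZVD', offset=7
After 2 (read(2)): returned '8Y', offset=9
After 3 (seek(7, SET)): offset=7
After 4 (tell()): offset=7
After 5 (seek(+5, CUR)): offset=12
After 6 (seek(9, SET)): offset=9
After 7 (seek(-3, END)): offset=13
After 8 (read(1)): returned 'H', offset=14

Answer: 14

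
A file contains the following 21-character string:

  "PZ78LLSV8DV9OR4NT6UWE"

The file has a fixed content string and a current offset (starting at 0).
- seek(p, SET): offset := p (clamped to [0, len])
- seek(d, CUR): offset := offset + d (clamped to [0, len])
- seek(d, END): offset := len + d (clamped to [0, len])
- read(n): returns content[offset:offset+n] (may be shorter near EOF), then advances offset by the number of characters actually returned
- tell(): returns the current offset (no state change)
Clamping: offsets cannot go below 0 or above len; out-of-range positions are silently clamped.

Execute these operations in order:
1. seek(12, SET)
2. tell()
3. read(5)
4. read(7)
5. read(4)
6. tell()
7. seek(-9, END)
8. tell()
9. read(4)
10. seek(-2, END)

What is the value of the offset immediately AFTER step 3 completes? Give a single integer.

Answer: 17

Derivation:
After 1 (seek(12, SET)): offset=12
After 2 (tell()): offset=12
After 3 (read(5)): returned 'OR4NT', offset=17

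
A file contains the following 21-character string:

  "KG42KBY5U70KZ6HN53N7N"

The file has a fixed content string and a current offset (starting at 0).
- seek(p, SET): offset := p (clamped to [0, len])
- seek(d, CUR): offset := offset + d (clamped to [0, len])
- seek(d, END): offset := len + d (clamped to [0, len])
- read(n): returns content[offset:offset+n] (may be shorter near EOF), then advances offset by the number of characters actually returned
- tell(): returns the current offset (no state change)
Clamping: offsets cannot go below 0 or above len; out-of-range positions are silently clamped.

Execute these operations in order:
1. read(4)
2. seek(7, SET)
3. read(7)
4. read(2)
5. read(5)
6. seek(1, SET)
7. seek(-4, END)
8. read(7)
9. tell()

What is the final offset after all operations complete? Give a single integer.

After 1 (read(4)): returned 'KG42', offset=4
After 2 (seek(7, SET)): offset=7
After 3 (read(7)): returned '5U70KZ6', offset=14
After 4 (read(2)): returned 'HN', offset=16
After 5 (read(5)): returned '53N7N', offset=21
After 6 (seek(1, SET)): offset=1
After 7 (seek(-4, END)): offset=17
After 8 (read(7)): returned '3N7N', offset=21
After 9 (tell()): offset=21

Answer: 21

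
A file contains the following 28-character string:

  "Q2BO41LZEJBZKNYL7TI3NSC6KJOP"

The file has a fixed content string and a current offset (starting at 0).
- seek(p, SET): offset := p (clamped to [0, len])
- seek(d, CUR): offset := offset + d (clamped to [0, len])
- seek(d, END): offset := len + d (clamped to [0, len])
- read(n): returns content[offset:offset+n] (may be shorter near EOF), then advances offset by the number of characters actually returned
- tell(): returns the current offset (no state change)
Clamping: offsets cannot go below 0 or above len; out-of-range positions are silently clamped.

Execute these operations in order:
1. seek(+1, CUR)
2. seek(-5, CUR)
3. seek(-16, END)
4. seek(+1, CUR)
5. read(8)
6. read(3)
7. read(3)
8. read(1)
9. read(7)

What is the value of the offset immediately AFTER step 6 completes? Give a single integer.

After 1 (seek(+1, CUR)): offset=1
After 2 (seek(-5, CUR)): offset=0
After 3 (seek(-16, END)): offset=12
After 4 (seek(+1, CUR)): offset=13
After 5 (read(8)): returned 'NYL7TI3N', offset=21
After 6 (read(3)): returned 'SC6', offset=24

Answer: 24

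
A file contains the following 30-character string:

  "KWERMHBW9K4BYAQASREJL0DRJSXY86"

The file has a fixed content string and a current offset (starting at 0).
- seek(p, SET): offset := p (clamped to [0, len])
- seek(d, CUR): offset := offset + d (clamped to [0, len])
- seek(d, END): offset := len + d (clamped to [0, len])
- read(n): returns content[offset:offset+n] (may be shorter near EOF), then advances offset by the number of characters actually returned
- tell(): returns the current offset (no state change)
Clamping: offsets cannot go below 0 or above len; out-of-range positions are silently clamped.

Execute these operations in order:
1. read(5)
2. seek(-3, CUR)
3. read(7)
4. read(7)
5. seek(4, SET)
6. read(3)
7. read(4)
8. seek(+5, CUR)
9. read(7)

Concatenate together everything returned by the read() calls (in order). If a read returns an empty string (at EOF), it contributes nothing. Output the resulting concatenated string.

Answer: KWERMERMHBW9K4BYAQAMHBW9K4SREJL0D

Derivation:
After 1 (read(5)): returned 'KWERM', offset=5
After 2 (seek(-3, CUR)): offset=2
After 3 (read(7)): returned 'ERMHBW9', offset=9
After 4 (read(7)): returned 'K4BYAQA', offset=16
After 5 (seek(4, SET)): offset=4
After 6 (read(3)): returned 'MHB', offset=7
After 7 (read(4)): returned 'W9K4', offset=11
After 8 (seek(+5, CUR)): offset=16
After 9 (read(7)): returned 'SREJL0D', offset=23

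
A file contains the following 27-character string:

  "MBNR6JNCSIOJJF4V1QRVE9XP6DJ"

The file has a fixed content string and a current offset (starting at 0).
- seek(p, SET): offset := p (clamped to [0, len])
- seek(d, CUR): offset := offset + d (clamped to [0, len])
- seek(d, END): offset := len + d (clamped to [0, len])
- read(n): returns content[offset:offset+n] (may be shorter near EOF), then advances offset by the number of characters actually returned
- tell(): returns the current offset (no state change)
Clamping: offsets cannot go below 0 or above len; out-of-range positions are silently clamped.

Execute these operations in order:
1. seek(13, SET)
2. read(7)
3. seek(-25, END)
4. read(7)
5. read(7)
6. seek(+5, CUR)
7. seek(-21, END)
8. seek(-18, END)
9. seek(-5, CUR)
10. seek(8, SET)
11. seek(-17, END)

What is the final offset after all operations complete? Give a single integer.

Answer: 10

Derivation:
After 1 (seek(13, SET)): offset=13
After 2 (read(7)): returned 'F4V1QRV', offset=20
After 3 (seek(-25, END)): offset=2
After 4 (read(7)): returned 'NR6JNCS', offset=9
After 5 (read(7)): returned 'IOJJF4V', offset=16
After 6 (seek(+5, CUR)): offset=21
After 7 (seek(-21, END)): offset=6
After 8 (seek(-18, END)): offset=9
After 9 (seek(-5, CUR)): offset=4
After 10 (seek(8, SET)): offset=8
After 11 (seek(-17, END)): offset=10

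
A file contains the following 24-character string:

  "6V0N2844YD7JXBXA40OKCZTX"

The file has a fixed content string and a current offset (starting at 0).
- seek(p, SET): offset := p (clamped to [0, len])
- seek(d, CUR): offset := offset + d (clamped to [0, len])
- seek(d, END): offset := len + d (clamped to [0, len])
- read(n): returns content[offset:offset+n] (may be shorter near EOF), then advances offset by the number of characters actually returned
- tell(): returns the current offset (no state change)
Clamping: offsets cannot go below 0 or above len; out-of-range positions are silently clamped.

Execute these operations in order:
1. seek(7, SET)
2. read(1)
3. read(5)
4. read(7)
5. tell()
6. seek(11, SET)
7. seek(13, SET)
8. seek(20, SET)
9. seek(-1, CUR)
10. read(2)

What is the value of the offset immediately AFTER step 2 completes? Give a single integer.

After 1 (seek(7, SET)): offset=7
After 2 (read(1)): returned '4', offset=8

Answer: 8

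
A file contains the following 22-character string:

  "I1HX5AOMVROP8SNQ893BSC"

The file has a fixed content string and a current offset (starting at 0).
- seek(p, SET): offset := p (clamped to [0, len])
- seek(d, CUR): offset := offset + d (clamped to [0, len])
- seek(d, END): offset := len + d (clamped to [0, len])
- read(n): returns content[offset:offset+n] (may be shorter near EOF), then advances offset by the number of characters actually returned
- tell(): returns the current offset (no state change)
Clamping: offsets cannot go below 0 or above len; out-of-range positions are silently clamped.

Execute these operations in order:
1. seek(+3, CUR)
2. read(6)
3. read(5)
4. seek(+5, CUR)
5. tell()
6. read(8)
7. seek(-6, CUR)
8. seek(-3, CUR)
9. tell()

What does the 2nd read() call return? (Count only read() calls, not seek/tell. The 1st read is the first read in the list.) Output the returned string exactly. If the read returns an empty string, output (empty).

After 1 (seek(+3, CUR)): offset=3
After 2 (read(6)): returned 'X5AOMV', offset=9
After 3 (read(5)): returned 'ROP8S', offset=14
After 4 (seek(+5, CUR)): offset=19
After 5 (tell()): offset=19
After 6 (read(8)): returned 'BSC', offset=22
After 7 (seek(-6, CUR)): offset=16
After 8 (seek(-3, CUR)): offset=13
After 9 (tell()): offset=13

Answer: ROP8S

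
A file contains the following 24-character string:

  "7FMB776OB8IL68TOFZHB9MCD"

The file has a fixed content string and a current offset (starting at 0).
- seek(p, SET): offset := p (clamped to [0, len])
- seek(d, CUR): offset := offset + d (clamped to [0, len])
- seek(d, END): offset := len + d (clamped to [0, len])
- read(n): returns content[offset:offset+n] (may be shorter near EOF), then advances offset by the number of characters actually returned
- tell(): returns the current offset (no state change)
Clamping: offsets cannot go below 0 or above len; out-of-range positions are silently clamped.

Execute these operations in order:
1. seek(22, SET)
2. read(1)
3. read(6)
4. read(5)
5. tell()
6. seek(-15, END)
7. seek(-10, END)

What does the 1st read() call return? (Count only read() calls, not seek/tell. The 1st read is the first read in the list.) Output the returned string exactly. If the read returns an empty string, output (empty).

After 1 (seek(22, SET)): offset=22
After 2 (read(1)): returned 'C', offset=23
After 3 (read(6)): returned 'D', offset=24
After 4 (read(5)): returned '', offset=24
After 5 (tell()): offset=24
After 6 (seek(-15, END)): offset=9
After 7 (seek(-10, END)): offset=14

Answer: C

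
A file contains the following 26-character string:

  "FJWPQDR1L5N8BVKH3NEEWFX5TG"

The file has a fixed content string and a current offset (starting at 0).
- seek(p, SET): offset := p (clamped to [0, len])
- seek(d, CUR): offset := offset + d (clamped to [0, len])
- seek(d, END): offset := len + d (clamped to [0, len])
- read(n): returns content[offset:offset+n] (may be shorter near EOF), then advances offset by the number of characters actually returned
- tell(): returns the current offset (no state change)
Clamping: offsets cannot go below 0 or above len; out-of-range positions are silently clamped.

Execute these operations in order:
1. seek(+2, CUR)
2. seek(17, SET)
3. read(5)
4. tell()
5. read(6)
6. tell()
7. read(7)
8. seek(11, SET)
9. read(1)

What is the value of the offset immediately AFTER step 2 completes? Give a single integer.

Answer: 17

Derivation:
After 1 (seek(+2, CUR)): offset=2
After 2 (seek(17, SET)): offset=17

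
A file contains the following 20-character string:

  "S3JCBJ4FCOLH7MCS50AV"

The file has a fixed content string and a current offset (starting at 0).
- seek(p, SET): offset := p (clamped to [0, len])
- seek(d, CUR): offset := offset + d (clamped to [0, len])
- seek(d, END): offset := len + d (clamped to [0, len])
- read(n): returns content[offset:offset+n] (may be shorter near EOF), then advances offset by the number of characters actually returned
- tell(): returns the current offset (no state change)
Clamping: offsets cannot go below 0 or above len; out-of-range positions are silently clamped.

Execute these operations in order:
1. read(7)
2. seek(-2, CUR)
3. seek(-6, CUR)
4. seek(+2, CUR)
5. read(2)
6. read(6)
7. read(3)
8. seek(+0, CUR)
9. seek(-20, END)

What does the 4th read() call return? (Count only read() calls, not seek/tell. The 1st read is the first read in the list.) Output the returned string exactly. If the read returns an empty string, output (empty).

Answer: LH7

Derivation:
After 1 (read(7)): returned 'S3JCBJ4', offset=7
After 2 (seek(-2, CUR)): offset=5
After 3 (seek(-6, CUR)): offset=0
After 4 (seek(+2, CUR)): offset=2
After 5 (read(2)): returned 'JC', offset=4
After 6 (read(6)): returned 'BJ4FCO', offset=10
After 7 (read(3)): returned 'LH7', offset=13
After 8 (seek(+0, CUR)): offset=13
After 9 (seek(-20, END)): offset=0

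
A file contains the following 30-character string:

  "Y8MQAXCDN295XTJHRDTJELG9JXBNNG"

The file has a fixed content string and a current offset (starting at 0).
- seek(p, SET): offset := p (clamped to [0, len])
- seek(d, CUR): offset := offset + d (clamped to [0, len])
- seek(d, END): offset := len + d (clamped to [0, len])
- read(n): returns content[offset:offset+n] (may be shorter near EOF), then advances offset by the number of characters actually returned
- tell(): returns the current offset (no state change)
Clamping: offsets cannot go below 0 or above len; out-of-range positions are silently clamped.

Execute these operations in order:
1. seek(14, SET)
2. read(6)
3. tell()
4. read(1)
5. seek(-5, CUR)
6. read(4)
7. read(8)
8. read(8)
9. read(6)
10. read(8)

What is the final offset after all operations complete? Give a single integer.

Answer: 30

Derivation:
After 1 (seek(14, SET)): offset=14
After 2 (read(6)): returned 'JHRDTJ', offset=20
After 3 (tell()): offset=20
After 4 (read(1)): returned 'E', offset=21
After 5 (seek(-5, CUR)): offset=16
After 6 (read(4)): returned 'RDTJ', offset=20
After 7 (read(8)): returned 'ELG9JXBN', offset=28
After 8 (read(8)): returned 'NG', offset=30
After 9 (read(6)): returned '', offset=30
After 10 (read(8)): returned '', offset=30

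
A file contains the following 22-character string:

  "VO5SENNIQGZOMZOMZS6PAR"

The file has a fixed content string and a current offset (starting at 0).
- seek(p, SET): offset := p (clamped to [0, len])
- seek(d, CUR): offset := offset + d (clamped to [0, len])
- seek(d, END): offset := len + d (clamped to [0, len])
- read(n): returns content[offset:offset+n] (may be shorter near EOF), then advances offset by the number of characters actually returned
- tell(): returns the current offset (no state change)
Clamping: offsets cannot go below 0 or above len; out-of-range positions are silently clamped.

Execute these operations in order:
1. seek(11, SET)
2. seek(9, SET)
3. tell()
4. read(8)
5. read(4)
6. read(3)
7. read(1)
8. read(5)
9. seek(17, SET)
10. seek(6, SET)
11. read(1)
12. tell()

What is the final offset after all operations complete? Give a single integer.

After 1 (seek(11, SET)): offset=11
After 2 (seek(9, SET)): offset=9
After 3 (tell()): offset=9
After 4 (read(8)): returned 'GZOMZOMZ', offset=17
After 5 (read(4)): returned 'S6PA', offset=21
After 6 (read(3)): returned 'R', offset=22
After 7 (read(1)): returned '', offset=22
After 8 (read(5)): returned '', offset=22
After 9 (seek(17, SET)): offset=17
After 10 (seek(6, SET)): offset=6
After 11 (read(1)): returned 'N', offset=7
After 12 (tell()): offset=7

Answer: 7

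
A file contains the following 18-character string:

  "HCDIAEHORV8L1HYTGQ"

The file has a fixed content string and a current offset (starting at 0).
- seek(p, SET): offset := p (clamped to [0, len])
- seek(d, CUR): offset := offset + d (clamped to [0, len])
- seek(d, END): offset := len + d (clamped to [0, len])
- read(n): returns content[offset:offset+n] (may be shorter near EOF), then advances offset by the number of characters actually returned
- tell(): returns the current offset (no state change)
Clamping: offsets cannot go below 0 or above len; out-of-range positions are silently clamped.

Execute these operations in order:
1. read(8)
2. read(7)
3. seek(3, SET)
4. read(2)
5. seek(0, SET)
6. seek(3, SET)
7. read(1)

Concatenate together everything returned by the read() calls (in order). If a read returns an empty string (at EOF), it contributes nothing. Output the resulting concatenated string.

After 1 (read(8)): returned 'HCDIAEHO', offset=8
After 2 (read(7)): returned 'RV8L1HY', offset=15
After 3 (seek(3, SET)): offset=3
After 4 (read(2)): returned 'IA', offset=5
After 5 (seek(0, SET)): offset=0
After 6 (seek(3, SET)): offset=3
After 7 (read(1)): returned 'I', offset=4

Answer: HCDIAEHORV8L1HYIAI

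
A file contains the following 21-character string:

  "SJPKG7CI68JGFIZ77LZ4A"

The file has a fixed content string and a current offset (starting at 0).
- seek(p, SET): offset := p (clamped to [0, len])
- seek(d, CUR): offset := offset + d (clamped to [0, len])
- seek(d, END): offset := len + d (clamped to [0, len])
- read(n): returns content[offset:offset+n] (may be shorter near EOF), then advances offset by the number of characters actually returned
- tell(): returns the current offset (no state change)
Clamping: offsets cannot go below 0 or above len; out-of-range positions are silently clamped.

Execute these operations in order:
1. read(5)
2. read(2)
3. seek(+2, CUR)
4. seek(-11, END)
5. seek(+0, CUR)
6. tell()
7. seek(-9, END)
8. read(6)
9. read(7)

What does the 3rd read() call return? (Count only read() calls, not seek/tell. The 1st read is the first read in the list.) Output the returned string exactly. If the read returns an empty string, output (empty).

After 1 (read(5)): returned 'SJPKG', offset=5
After 2 (read(2)): returned '7C', offset=7
After 3 (seek(+2, CUR)): offset=9
After 4 (seek(-11, END)): offset=10
After 5 (seek(+0, CUR)): offset=10
After 6 (tell()): offset=10
After 7 (seek(-9, END)): offset=12
After 8 (read(6)): returned 'FIZ77L', offset=18
After 9 (read(7)): returned 'Z4A', offset=21

Answer: FIZ77L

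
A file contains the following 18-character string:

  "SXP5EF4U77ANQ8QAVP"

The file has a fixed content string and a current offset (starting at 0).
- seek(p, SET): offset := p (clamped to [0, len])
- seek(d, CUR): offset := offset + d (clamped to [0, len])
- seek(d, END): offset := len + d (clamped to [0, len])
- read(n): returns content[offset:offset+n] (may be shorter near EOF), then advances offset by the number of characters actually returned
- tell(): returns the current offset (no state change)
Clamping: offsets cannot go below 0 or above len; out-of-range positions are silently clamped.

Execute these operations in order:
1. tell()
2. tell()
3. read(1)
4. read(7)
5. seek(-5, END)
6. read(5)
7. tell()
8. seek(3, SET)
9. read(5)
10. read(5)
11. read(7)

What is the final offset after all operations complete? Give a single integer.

After 1 (tell()): offset=0
After 2 (tell()): offset=0
After 3 (read(1)): returned 'S', offset=1
After 4 (read(7)): returned 'XP5EF4U', offset=8
After 5 (seek(-5, END)): offset=13
After 6 (read(5)): returned '8QAVP', offset=18
After 7 (tell()): offset=18
After 8 (seek(3, SET)): offset=3
After 9 (read(5)): returned '5EF4U', offset=8
After 10 (read(5)): returned '77ANQ', offset=13
After 11 (read(7)): returned '8QAVP', offset=18

Answer: 18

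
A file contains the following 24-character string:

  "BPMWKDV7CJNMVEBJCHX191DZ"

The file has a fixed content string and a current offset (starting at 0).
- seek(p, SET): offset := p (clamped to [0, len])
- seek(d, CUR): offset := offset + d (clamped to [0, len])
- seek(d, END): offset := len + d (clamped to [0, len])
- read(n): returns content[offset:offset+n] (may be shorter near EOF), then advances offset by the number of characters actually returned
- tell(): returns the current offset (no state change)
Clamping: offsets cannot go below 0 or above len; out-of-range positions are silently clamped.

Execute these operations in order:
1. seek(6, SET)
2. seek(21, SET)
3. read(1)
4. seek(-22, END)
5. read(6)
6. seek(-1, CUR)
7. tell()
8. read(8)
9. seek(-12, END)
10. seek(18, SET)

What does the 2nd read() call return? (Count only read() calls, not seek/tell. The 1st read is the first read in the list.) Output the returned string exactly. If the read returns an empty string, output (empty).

Answer: MWKDV7

Derivation:
After 1 (seek(6, SET)): offset=6
After 2 (seek(21, SET)): offset=21
After 3 (read(1)): returned '1', offset=22
After 4 (seek(-22, END)): offset=2
After 5 (read(6)): returned 'MWKDV7', offset=8
After 6 (seek(-1, CUR)): offset=7
After 7 (tell()): offset=7
After 8 (read(8)): returned '7CJNMVEB', offset=15
After 9 (seek(-12, END)): offset=12
After 10 (seek(18, SET)): offset=18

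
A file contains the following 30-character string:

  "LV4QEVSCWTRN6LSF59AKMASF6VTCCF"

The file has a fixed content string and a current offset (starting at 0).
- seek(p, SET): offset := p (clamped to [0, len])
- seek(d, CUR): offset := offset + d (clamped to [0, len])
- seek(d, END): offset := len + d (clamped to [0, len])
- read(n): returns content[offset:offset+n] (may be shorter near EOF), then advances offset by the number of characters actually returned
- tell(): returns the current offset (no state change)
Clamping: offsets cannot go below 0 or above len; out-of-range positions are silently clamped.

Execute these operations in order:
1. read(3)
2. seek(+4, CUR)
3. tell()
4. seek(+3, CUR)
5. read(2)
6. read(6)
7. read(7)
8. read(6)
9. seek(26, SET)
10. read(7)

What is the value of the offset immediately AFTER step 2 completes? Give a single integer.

After 1 (read(3)): returned 'LV4', offset=3
After 2 (seek(+4, CUR)): offset=7

Answer: 7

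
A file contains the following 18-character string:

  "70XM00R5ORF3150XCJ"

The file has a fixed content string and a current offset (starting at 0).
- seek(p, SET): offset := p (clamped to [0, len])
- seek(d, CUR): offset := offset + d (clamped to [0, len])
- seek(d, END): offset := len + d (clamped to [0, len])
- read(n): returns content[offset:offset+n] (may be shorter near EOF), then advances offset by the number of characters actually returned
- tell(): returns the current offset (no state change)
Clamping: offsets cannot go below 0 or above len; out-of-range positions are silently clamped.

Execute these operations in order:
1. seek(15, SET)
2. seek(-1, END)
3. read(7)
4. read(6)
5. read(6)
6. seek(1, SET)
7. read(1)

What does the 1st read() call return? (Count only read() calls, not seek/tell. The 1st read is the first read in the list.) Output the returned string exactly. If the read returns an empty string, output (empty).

Answer: J

Derivation:
After 1 (seek(15, SET)): offset=15
After 2 (seek(-1, END)): offset=17
After 3 (read(7)): returned 'J', offset=18
After 4 (read(6)): returned '', offset=18
After 5 (read(6)): returned '', offset=18
After 6 (seek(1, SET)): offset=1
After 7 (read(1)): returned '0', offset=2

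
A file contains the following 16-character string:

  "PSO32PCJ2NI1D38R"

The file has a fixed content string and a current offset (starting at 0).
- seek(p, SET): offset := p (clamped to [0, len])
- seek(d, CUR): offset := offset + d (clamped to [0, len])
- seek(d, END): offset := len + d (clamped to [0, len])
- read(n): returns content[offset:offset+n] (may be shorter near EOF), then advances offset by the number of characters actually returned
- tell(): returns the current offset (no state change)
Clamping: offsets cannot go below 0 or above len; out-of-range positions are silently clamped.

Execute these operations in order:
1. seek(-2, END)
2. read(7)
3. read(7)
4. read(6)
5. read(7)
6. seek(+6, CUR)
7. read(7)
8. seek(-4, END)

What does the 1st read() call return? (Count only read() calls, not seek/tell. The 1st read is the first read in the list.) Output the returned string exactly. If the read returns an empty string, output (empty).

Answer: 8R

Derivation:
After 1 (seek(-2, END)): offset=14
After 2 (read(7)): returned '8R', offset=16
After 3 (read(7)): returned '', offset=16
After 4 (read(6)): returned '', offset=16
After 5 (read(7)): returned '', offset=16
After 6 (seek(+6, CUR)): offset=16
After 7 (read(7)): returned '', offset=16
After 8 (seek(-4, END)): offset=12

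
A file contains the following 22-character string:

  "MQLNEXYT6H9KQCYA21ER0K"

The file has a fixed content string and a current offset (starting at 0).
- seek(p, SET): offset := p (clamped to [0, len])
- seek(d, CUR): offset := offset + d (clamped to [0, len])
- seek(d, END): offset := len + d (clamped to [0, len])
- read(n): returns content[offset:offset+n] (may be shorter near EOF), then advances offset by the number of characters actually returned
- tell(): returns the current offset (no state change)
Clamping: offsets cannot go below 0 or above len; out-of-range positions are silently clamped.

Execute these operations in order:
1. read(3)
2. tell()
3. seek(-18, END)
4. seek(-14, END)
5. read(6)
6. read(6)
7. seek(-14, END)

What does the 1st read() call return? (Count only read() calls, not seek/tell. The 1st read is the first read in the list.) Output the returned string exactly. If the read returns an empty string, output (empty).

Answer: MQL

Derivation:
After 1 (read(3)): returned 'MQL', offset=3
After 2 (tell()): offset=3
After 3 (seek(-18, END)): offset=4
After 4 (seek(-14, END)): offset=8
After 5 (read(6)): returned '6H9KQC', offset=14
After 6 (read(6)): returned 'YA21ER', offset=20
After 7 (seek(-14, END)): offset=8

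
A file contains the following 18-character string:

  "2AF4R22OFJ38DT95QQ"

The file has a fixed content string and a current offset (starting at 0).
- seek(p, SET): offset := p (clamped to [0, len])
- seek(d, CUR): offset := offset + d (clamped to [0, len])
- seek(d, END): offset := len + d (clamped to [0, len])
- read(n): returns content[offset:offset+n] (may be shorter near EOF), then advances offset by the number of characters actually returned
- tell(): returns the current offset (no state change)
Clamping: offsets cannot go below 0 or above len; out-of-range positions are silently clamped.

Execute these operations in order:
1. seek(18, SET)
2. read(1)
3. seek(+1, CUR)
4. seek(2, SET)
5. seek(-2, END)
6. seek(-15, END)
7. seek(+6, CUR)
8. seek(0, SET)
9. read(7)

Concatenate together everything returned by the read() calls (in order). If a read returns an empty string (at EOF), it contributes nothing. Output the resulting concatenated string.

After 1 (seek(18, SET)): offset=18
After 2 (read(1)): returned '', offset=18
After 3 (seek(+1, CUR)): offset=18
After 4 (seek(2, SET)): offset=2
After 5 (seek(-2, END)): offset=16
After 6 (seek(-15, END)): offset=3
After 7 (seek(+6, CUR)): offset=9
After 8 (seek(0, SET)): offset=0
After 9 (read(7)): returned '2AF4R22', offset=7

Answer: 2AF4R22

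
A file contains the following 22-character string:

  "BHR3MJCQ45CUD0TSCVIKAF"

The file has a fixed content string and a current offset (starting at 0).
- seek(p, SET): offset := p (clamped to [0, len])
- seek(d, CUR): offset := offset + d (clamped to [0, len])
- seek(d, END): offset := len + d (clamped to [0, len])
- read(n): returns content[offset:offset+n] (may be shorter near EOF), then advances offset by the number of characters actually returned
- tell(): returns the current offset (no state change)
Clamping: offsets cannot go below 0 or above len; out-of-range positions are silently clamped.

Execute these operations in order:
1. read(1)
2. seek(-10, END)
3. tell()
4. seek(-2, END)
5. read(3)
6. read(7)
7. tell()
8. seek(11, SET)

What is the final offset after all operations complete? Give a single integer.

After 1 (read(1)): returned 'B', offset=1
After 2 (seek(-10, END)): offset=12
After 3 (tell()): offset=12
After 4 (seek(-2, END)): offset=20
After 5 (read(3)): returned 'AF', offset=22
After 6 (read(7)): returned '', offset=22
After 7 (tell()): offset=22
After 8 (seek(11, SET)): offset=11

Answer: 11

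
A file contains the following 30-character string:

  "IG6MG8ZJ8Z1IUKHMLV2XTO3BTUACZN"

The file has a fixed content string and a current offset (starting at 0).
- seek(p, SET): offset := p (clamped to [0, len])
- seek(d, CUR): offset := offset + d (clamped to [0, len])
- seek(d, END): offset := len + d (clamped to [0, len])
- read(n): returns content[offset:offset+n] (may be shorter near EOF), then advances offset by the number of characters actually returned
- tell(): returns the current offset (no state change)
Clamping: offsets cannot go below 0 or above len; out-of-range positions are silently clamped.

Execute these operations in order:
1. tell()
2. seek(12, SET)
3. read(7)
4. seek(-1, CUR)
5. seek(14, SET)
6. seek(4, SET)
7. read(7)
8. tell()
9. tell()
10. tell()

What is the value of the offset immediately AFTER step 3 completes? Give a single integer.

Answer: 19

Derivation:
After 1 (tell()): offset=0
After 2 (seek(12, SET)): offset=12
After 3 (read(7)): returned 'UKHMLV2', offset=19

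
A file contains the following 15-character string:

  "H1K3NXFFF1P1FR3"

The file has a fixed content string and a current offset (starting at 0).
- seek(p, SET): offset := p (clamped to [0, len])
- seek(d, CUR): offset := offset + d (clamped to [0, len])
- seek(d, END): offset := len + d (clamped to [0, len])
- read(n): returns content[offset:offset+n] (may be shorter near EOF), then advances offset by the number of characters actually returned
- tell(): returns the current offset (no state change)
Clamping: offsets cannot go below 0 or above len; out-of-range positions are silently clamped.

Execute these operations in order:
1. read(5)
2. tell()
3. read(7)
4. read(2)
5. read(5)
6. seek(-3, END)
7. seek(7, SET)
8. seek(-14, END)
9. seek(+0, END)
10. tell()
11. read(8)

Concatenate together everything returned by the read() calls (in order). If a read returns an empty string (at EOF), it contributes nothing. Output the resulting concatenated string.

After 1 (read(5)): returned 'H1K3N', offset=5
After 2 (tell()): offset=5
After 3 (read(7)): returned 'XFFF1P1', offset=12
After 4 (read(2)): returned 'FR', offset=14
After 5 (read(5)): returned '3', offset=15
After 6 (seek(-3, END)): offset=12
After 7 (seek(7, SET)): offset=7
After 8 (seek(-14, END)): offset=1
After 9 (seek(+0, END)): offset=15
After 10 (tell()): offset=15
After 11 (read(8)): returned '', offset=15

Answer: H1K3NXFFF1P1FR3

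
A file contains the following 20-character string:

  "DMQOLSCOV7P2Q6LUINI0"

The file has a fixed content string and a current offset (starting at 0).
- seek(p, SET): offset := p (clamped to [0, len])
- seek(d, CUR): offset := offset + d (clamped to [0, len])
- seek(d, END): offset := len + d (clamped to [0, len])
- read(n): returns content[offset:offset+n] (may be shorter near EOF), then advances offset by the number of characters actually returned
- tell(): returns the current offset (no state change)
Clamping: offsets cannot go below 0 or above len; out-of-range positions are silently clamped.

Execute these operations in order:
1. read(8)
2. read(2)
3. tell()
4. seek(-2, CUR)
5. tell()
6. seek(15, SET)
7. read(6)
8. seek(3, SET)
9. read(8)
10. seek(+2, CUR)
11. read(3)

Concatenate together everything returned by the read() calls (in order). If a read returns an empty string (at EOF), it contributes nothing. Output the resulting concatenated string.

Answer: DMQOLSCOV7UINI0OLSCOV7P6LU

Derivation:
After 1 (read(8)): returned 'DMQOLSCO', offset=8
After 2 (read(2)): returned 'V7', offset=10
After 3 (tell()): offset=10
After 4 (seek(-2, CUR)): offset=8
After 5 (tell()): offset=8
After 6 (seek(15, SET)): offset=15
After 7 (read(6)): returned 'UINI0', offset=20
After 8 (seek(3, SET)): offset=3
After 9 (read(8)): returned 'OLSCOV7P', offset=11
After 10 (seek(+2, CUR)): offset=13
After 11 (read(3)): returned '6LU', offset=16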